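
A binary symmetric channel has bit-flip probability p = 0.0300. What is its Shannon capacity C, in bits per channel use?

For BSC with error probability p:
C = 1 - H(p) where H(p) is binary entropy
H(0.0300) = -0.0300 × log₂(0.0300) - 0.9700 × log₂(0.9700)
H(p) = 0.1944
C = 1 - 0.1944 = 0.8056 bits/use


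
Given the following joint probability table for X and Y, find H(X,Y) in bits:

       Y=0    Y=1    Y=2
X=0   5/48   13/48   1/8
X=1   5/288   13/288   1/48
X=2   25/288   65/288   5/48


H(X,Y) = -Σ p(x,y) log₂ p(x,y)
  p(0,0)=5/48: -0.1042 × log₂(0.1042) = 0.3399
  p(0,1)=13/48: -0.2708 × log₂(0.2708) = 0.5104
  p(0,2)=1/8: -0.1250 × log₂(0.1250) = 0.3750
  p(1,0)=5/288: -0.0174 × log₂(0.0174) = 0.1015
  p(1,1)=13/288: -0.0451 × log₂(0.0451) = 0.2017
  p(1,2)=1/48: -0.0208 × log₂(0.0208) = 0.1164
  p(2,0)=25/288: -0.0868 × log₂(0.0868) = 0.3061
  p(2,1)=65/288: -0.2257 × log₂(0.2257) = 0.4847
  p(2,2)=5/48: -0.1042 × log₂(0.1042) = 0.3399
H(X,Y) = 2.7756 bits


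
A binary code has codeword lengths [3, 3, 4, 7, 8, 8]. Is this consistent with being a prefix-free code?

Kraft inequality: Σ 2^(-l_i) ≤ 1 for prefix-free code
Calculating: 2^(-3) + 2^(-3) + 2^(-4) + 2^(-7) + 2^(-8) + 2^(-8)
= 0.125 + 0.125 + 0.0625 + 0.0078125 + 0.00390625 + 0.00390625
= 0.3281
Since 0.3281 ≤ 1, prefix-free code exists


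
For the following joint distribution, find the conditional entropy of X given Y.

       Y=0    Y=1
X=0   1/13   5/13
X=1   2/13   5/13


H(X|Y) = Σ_y p(y) H(X|Y=y)
  p(Y=0) = 3/13, H(X|Y=0) = 0.9183
  p(Y=1) = 10/13, H(X|Y=1) = 1.0000
H(X|Y) = 0.2308×0.9183 + 0.7692×1.0000 = 0.9811 bits


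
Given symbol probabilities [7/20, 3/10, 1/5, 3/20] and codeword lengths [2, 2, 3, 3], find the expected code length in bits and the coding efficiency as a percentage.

Average length L = Σ p_i × l_i = 2.3500 bits
Entropy H = 1.9261 bits
Efficiency η = H/L × 100% = 81.96%


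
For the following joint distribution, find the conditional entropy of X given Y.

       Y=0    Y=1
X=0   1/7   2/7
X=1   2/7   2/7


H(X|Y) = Σ_y p(y) H(X|Y=y)
  p(Y=0) = 3/7, H(X|Y=0) = 0.9183
  p(Y=1) = 4/7, H(X|Y=1) = 1.0000
H(X|Y) = 0.4286×0.9183 + 0.5714×1.0000 = 0.9650 bits


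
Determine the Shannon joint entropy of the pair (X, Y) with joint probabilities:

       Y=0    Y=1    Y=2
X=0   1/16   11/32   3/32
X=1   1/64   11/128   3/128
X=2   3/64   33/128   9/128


H(X,Y) = -Σ p(x,y) log₂ p(x,y)
  p(0,0)=1/16: -0.0625 × log₂(0.0625) = 0.2500
  p(0,1)=11/32: -0.3438 × log₂(0.3438) = 0.5296
  p(0,2)=3/32: -0.0938 × log₂(0.0938) = 0.3202
  p(1,0)=1/64: -0.0156 × log₂(0.0156) = 0.0938
  p(1,1)=11/128: -0.0859 × log₂(0.0859) = 0.3043
  p(1,2)=3/128: -0.0234 × log₂(0.0234) = 0.1269
  p(2,0)=3/64: -0.0469 × log₂(0.0469) = 0.2070
  p(2,1)=33/128: -0.2578 × log₂(0.2578) = 0.5042
  p(2,2)=9/128: -0.0703 × log₂(0.0703) = 0.2693
H(X,Y) = 2.6051 bits


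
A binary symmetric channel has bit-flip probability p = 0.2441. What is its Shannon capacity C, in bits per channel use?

For BSC with error probability p:
C = 1 - H(p) where H(p) is binary entropy
H(0.2441) = -0.2441 × log₂(0.2441) - 0.7559 × log₂(0.7559)
H(p) = 0.8018
C = 1 - 0.8018 = 0.1982 bits/use


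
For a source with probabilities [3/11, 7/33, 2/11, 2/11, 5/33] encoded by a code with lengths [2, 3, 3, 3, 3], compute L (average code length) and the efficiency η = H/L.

Average length L = Σ p_i × l_i = 2.7273 bits
Entropy H = 2.2926 bits
Efficiency η = H/L × 100% = 84.06%


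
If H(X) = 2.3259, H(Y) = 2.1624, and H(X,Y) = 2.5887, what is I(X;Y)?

I(X;Y) = H(X) + H(Y) - H(X,Y)
I(X;Y) = 2.3259 + 2.1624 - 2.5887 = 1.8996 bits


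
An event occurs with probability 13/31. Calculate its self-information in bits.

Information content I(x) = -log₂(p(x))
I = -log₂(13/31) = -log₂(0.4194)
I = 1.2538 bits


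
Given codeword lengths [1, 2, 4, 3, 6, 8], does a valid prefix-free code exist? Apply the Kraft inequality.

Kraft inequality: Σ 2^(-l_i) ≤ 1 for prefix-free code
Calculating: 2^(-1) + 2^(-2) + 2^(-4) + 2^(-3) + 2^(-6) + 2^(-8)
= 0.5 + 0.25 + 0.0625 + 0.125 + 0.015625 + 0.00390625
= 0.9570
Since 0.9570 ≤ 1, prefix-free code exists


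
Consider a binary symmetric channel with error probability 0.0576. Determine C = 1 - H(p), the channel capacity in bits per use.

For BSC with error probability p:
C = 1 - H(p) where H(p) is binary entropy
H(0.0576) = -0.0576 × log₂(0.0576) - 0.9424 × log₂(0.9424)
H(p) = 0.3178
C = 1 - 0.3178 = 0.6822 bits/use


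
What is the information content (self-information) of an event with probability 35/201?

Information content I(x) = -log₂(p(x))
I = -log₂(35/201) = -log₂(0.1741)
I = 2.5218 bits


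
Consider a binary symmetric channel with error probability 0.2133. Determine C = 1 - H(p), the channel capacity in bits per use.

For BSC with error probability p:
C = 1 - H(p) where H(p) is binary entropy
H(0.2133) = -0.2133 × log₂(0.2133) - 0.7867 × log₂(0.7867)
H(p) = 0.7477
C = 1 - 0.7477 = 0.2523 bits/use


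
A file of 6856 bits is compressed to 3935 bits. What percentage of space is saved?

Space savings = (1 - Compressed/Original) × 100%
= (1 - 3935/6856) × 100%
= 42.61%


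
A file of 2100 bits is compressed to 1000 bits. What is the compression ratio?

Compression ratio = Original / Compressed
= 2100 / 1000 = 2.10:1


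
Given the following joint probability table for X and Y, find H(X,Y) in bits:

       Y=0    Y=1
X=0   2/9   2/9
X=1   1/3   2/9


H(X,Y) = -Σ p(x,y) log₂ p(x,y)
  p(0,0)=2/9: -0.2222 × log₂(0.2222) = 0.4822
  p(0,1)=2/9: -0.2222 × log₂(0.2222) = 0.4822
  p(1,0)=1/3: -0.3333 × log₂(0.3333) = 0.5283
  p(1,1)=2/9: -0.2222 × log₂(0.2222) = 0.4822
H(X,Y) = 1.9749 bits


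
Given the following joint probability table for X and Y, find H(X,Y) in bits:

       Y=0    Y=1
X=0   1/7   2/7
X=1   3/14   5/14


H(X,Y) = -Σ p(x,y) log₂ p(x,y)
  p(0,0)=1/7: -0.1429 × log₂(0.1429) = 0.4011
  p(0,1)=2/7: -0.2857 × log₂(0.2857) = 0.5164
  p(1,0)=3/14: -0.2143 × log₂(0.2143) = 0.4762
  p(1,1)=5/14: -0.3571 × log₂(0.3571) = 0.5305
H(X,Y) = 1.9242 bits


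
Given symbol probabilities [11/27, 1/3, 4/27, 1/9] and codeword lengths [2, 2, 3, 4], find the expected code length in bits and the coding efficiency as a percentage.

Average length L = Σ p_i × l_i = 2.3704 bits
Entropy H = 1.8164 bits
Efficiency η = H/L × 100% = 76.63%


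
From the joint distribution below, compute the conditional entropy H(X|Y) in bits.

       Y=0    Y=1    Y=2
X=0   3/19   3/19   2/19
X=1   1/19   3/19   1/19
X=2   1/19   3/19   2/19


H(X|Y) = Σ_y p(y) H(X|Y=y)
  p(Y=0) = 5/19, H(X|Y=0) = 1.3710
  p(Y=1) = 9/19, H(X|Y=1) = 1.5850
  p(Y=2) = 5/19, H(X|Y=2) = 1.5219
H(X|Y) = 0.2632×1.3710 + 0.4737×1.5850 + 0.2632×1.5219 = 1.5121 bits


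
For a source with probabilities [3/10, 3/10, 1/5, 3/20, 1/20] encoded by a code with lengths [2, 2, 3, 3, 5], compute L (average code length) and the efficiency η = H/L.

Average length L = Σ p_i × l_i = 2.5000 bits
Entropy H = 2.1332 bits
Efficiency η = H/L × 100% = 85.33%


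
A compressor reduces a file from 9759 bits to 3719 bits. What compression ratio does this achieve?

Compression ratio = Original / Compressed
= 9759 / 3719 = 2.62:1


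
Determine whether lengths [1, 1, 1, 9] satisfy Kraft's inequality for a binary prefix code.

Kraft inequality: Σ 2^(-l_i) ≤ 1 for prefix-free code
Calculating: 2^(-1) + 2^(-1) + 2^(-1) + 2^(-9)
= 0.5 + 0.5 + 0.5 + 0.001953125
= 1.5020
Since 1.5020 > 1, prefix-free code does not exist


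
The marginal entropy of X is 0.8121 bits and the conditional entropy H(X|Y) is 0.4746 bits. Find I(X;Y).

I(X;Y) = H(X) - H(X|Y)
I(X;Y) = 0.8121 - 0.4746 = 0.3375 bits


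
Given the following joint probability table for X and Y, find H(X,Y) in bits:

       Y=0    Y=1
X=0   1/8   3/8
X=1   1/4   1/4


H(X,Y) = -Σ p(x,y) log₂ p(x,y)
  p(0,0)=1/8: -0.1250 × log₂(0.1250) = 0.3750
  p(0,1)=3/8: -0.3750 × log₂(0.3750) = 0.5306
  p(1,0)=1/4: -0.2500 × log₂(0.2500) = 0.5000
  p(1,1)=1/4: -0.2500 × log₂(0.2500) = 0.5000
H(X,Y) = 1.9056 bits


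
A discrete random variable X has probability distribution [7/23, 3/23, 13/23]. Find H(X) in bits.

H(X) = -Σ p(x) log₂ p(x)
  -7/23 × log₂(7/23) = 0.5223
  -3/23 × log₂(3/23) = 0.3833
  -13/23 × log₂(13/23) = 0.4652
H(X) = 1.3709 bits


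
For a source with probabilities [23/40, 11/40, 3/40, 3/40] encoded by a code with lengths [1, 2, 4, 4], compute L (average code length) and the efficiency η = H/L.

Average length L = Σ p_i × l_i = 1.7250 bits
Entropy H = 1.5318 bits
Efficiency η = H/L × 100% = 88.80%


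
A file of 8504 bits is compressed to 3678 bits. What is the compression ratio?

Compression ratio = Original / Compressed
= 8504 / 3678 = 2.31:1


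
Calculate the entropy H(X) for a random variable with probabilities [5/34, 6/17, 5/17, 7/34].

H(X) = -Σ p(x) log₂ p(x)
  -5/34 × log₂(5/34) = 0.4067
  -6/17 × log₂(6/17) = 0.5303
  -5/17 × log₂(5/17) = 0.5193
  -7/34 × log₂(7/34) = 0.4694
H(X) = 1.9257 bits


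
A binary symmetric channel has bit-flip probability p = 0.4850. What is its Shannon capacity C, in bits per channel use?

For BSC with error probability p:
C = 1 - H(p) where H(p) is binary entropy
H(0.4850) = -0.4850 × log₂(0.4850) - 0.5150 × log₂(0.5150)
H(p) = 0.9994
C = 1 - 0.9994 = 0.0006 bits/use


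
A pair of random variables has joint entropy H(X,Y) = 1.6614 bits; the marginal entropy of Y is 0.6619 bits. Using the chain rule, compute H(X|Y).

Chain rule: H(X,Y) = H(X|Y) + H(Y)
H(X|Y) = H(X,Y) - H(Y) = 1.6614 - 0.6619 = 0.9995 bits


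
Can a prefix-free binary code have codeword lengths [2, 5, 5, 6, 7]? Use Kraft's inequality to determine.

Kraft inequality: Σ 2^(-l_i) ≤ 1 for prefix-free code
Calculating: 2^(-2) + 2^(-5) + 2^(-5) + 2^(-6) + 2^(-7)
= 0.25 + 0.03125 + 0.03125 + 0.015625 + 0.0078125
= 0.3359
Since 0.3359 ≤ 1, prefix-free code exists


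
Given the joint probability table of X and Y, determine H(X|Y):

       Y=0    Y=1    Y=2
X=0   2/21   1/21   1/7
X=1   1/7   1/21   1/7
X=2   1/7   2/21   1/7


H(X|Y) = Σ_y p(y) H(X|Y=y)
  p(Y=0) = 8/21, H(X|Y=0) = 1.5613
  p(Y=1) = 4/21, H(X|Y=1) = 1.5000
  p(Y=2) = 3/7, H(X|Y=2) = 1.5850
H(X|Y) = 0.3810×1.5613 + 0.1905×1.5000 + 0.4286×1.5850 = 1.5598 bits


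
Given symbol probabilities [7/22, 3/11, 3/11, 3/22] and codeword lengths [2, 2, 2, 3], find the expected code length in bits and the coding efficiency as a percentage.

Average length L = Σ p_i × l_i = 2.1364 bits
Entropy H = 1.9401 bits
Efficiency η = H/L × 100% = 90.81%


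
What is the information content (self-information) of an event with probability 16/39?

Information content I(x) = -log₂(p(x))
I = -log₂(16/39) = -log₂(0.4103)
I = 1.2854 bits


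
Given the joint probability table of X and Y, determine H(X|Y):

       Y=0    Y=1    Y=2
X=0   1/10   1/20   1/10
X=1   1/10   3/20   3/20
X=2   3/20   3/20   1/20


H(X|Y) = Σ_y p(y) H(X|Y=y)
  p(Y=0) = 7/20, H(X|Y=0) = 1.5567
  p(Y=1) = 7/20, H(X|Y=1) = 1.4488
  p(Y=2) = 3/10, H(X|Y=2) = 1.4591
H(X|Y) = 0.3500×1.5567 + 0.3500×1.4488 + 0.3000×1.4591 = 1.4897 bits


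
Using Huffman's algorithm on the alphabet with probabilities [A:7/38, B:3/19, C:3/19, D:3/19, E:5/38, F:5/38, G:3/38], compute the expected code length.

Huffman tree construction:
Combine smallest probabilities repeatedly
Resulting codes:
  A: 00 (length 2)
  B: 101 (length 3)
  C: 110 (length 3)
  D: 111 (length 3)
  E: 011 (length 3)
  F: 100 (length 3)
  G: 010 (length 3)
Average length = Σ p(s) × length(s) = 2.8158 bits


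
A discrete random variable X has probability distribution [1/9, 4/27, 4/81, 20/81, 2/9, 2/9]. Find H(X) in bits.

H(X) = -Σ p(x) log₂ p(x)
  -1/9 × log₂(1/9) = 0.3522
  -4/27 × log₂(4/27) = 0.4081
  -4/81 × log₂(4/81) = 0.2143
  -20/81 × log₂(20/81) = 0.4983
  -2/9 × log₂(2/9) = 0.4822
  -2/9 × log₂(2/9) = 0.4822
H(X) = 2.4373 bits


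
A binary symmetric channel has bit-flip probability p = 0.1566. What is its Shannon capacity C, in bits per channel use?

For BSC with error probability p:
C = 1 - H(p) where H(p) is binary entropy
H(0.1566) = -0.1566 × log₂(0.1566) - 0.8434 × log₂(0.8434)
H(p) = 0.6261
C = 1 - 0.6261 = 0.3739 bits/use


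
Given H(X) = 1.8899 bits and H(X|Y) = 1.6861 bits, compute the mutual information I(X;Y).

I(X;Y) = H(X) - H(X|Y)
I(X;Y) = 1.8899 - 1.6861 = 0.2038 bits


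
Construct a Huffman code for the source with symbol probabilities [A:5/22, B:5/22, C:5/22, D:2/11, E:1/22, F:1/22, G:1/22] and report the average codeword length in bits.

Huffman tree construction:
Combine smallest probabilities repeatedly
Resulting codes:
  A: 00 (length 2)
  B: 01 (length 2)
  C: 10 (length 2)
  D: 111 (length 3)
  E: 11010 (length 5)
  F: 11011 (length 5)
  G: 1100 (length 4)
Average length = Σ p(s) × length(s) = 2.5455 bits


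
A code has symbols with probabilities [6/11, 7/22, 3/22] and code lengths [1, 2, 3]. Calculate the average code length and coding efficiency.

Average length L = Σ p_i × l_i = 1.5909 bits
Entropy H = 1.3946 bits
Efficiency η = H/L × 100% = 87.66%


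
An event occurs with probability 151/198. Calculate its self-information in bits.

Information content I(x) = -log₂(p(x))
I = -log₂(151/198) = -log₂(0.7626)
I = 0.3910 bits


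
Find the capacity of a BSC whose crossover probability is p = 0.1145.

For BSC with error probability p:
C = 1 - H(p) where H(p) is binary entropy
H(0.1145) = -0.1145 × log₂(0.1145) - 0.8855 × log₂(0.8855)
H(p) = 0.5133
C = 1 - 0.5133 = 0.4867 bits/use


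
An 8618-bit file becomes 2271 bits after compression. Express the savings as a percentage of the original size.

Space savings = (1 - Compressed/Original) × 100%
= (1 - 2271/8618) × 100%
= 73.65%


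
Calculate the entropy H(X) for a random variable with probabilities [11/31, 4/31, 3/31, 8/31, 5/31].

H(X) = -Σ p(x) log₂ p(x)
  -11/31 × log₂(11/31) = 0.5304
  -4/31 × log₂(4/31) = 0.3812
  -3/31 × log₂(3/31) = 0.3261
  -8/31 × log₂(8/31) = 0.5043
  -5/31 × log₂(5/31) = 0.4246
H(X) = 2.1665 bits


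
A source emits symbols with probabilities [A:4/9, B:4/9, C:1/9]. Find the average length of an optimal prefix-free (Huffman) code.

Huffman tree construction:
Combine smallest probabilities repeatedly
Resulting codes:
  A: 11 (length 2)
  B: 0 (length 1)
  C: 10 (length 2)
Average length = Σ p(s) × length(s) = 1.5556 bits


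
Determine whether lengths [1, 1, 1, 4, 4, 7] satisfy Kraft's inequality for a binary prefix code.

Kraft inequality: Σ 2^(-l_i) ≤ 1 for prefix-free code
Calculating: 2^(-1) + 2^(-1) + 2^(-1) + 2^(-4) + 2^(-4) + 2^(-7)
= 0.5 + 0.5 + 0.5 + 0.0625 + 0.0625 + 0.0078125
= 1.6328
Since 1.6328 > 1, prefix-free code does not exist


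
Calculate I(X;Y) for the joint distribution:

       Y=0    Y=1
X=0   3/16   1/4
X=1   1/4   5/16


H(X) = 0.9887, H(Y) = 0.9887, H(X,Y) = 1.9772
I(X;Y) = H(X) + H(Y) - H(X,Y) = 0.0002 bits


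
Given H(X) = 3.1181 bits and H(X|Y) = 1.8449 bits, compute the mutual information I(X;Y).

I(X;Y) = H(X) - H(X|Y)
I(X;Y) = 3.1181 - 1.8449 = 1.2732 bits


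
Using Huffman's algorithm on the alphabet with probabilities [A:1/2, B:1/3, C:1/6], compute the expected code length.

Huffman tree construction:
Combine smallest probabilities repeatedly
Resulting codes:
  A: 0 (length 1)
  B: 11 (length 2)
  C: 10 (length 2)
Average length = Σ p(s) × length(s) = 1.5000 bits


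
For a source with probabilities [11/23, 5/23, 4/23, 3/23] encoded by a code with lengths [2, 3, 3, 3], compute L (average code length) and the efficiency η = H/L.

Average length L = Σ p_i × l_i = 2.5217 bits
Entropy H = 1.8097 bits
Efficiency η = H/L × 100% = 71.76%


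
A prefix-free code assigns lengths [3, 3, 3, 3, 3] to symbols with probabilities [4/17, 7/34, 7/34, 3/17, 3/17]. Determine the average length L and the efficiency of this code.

Average length L = Σ p_i × l_i = 3.0000 bits
Entropy H = 2.3133 bits
Efficiency η = H/L × 100% = 77.11%


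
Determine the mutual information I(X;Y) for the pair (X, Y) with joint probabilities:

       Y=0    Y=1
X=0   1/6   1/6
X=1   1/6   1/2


H(X) = 0.9183, H(Y) = 0.9183, H(X,Y) = 1.7925
I(X;Y) = H(X) + H(Y) - H(X,Y) = 0.0441 bits


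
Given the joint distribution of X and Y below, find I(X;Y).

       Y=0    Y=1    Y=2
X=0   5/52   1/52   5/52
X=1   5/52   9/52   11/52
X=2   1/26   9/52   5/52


H(X) = 1.5052, H(Y) = 1.5472, H(X,Y) = 2.9398
I(X;Y) = H(X) + H(Y) - H(X,Y) = 0.1126 bits


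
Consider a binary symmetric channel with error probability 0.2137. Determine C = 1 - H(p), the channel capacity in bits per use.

For BSC with error probability p:
C = 1 - H(p) where H(p) is binary entropy
H(0.2137) = -0.2137 × log₂(0.2137) - 0.7863 × log₂(0.7863)
H(p) = 0.7485
C = 1 - 0.7485 = 0.2515 bits/use


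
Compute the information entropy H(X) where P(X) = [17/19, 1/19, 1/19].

H(X) = -Σ p(x) log₂ p(x)
  -17/19 × log₂(17/19) = 0.1436
  -1/19 × log₂(1/19) = 0.2236
  -1/19 × log₂(1/19) = 0.2236
H(X) = 0.5907 bits


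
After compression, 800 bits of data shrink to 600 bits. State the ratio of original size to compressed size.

Compression ratio = Original / Compressed
= 800 / 600 = 1.33:1


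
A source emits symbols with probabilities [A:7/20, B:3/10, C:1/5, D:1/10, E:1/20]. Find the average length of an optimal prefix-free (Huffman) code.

Huffman tree construction:
Combine smallest probabilities repeatedly
Resulting codes:
  A: 11 (length 2)
  B: 10 (length 2)
  C: 01 (length 2)
  D: 001 (length 3)
  E: 000 (length 3)
Average length = Σ p(s) × length(s) = 2.1500 bits


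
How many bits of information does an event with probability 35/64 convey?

Information content I(x) = -log₂(p(x))
I = -log₂(35/64) = -log₂(0.5469)
I = 0.8707 bits


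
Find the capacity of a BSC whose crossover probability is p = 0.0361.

For BSC with error probability p:
C = 1 - H(p) where H(p) is binary entropy
H(0.0361) = -0.0361 × log₂(0.0361) - 0.9639 × log₂(0.9639)
H(p) = 0.2241
C = 1 - 0.2241 = 0.7759 bits/use


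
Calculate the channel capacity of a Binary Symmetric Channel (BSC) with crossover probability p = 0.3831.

For BSC with error probability p:
C = 1 - H(p) where H(p) is binary entropy
H(0.3831) = -0.3831 × log₂(0.3831) - 0.6169 × log₂(0.6169)
H(p) = 0.9602
C = 1 - 0.9602 = 0.0398 bits/use


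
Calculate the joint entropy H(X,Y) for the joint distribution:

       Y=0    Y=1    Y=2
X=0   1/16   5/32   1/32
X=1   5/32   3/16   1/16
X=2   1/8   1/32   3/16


H(X,Y) = -Σ p(x,y) log₂ p(x,y)
  p(0,0)=1/16: -0.0625 × log₂(0.0625) = 0.2500
  p(0,1)=5/32: -0.1562 × log₂(0.1562) = 0.4184
  p(0,2)=1/32: -0.0312 × log₂(0.0312) = 0.1562
  p(1,0)=5/32: -0.1562 × log₂(0.1562) = 0.4184
  p(1,1)=3/16: -0.1875 × log₂(0.1875) = 0.4528
  p(1,2)=1/16: -0.0625 × log₂(0.0625) = 0.2500
  p(2,0)=1/8: -0.1250 × log₂(0.1250) = 0.3750
  p(2,1)=1/32: -0.0312 × log₂(0.0312) = 0.1562
  p(2,2)=3/16: -0.1875 × log₂(0.1875) = 0.4528
H(X,Y) = 2.9300 bits


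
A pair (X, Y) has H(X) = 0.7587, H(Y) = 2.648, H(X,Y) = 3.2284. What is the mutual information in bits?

I(X;Y) = H(X) + H(Y) - H(X,Y)
I(X;Y) = 0.7587 + 2.648 - 3.2284 = 0.1783 bits


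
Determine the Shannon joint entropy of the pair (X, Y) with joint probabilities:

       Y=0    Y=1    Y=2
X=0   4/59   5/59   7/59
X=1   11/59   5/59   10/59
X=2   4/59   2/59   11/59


H(X,Y) = -Σ p(x,y) log₂ p(x,y)
  p(0,0)=4/59: -0.0678 × log₂(0.0678) = 0.2632
  p(0,1)=5/59: -0.0847 × log₂(0.0847) = 0.3018
  p(0,2)=7/59: -0.1186 × log₂(0.1186) = 0.3649
  p(1,0)=11/59: -0.1864 × log₂(0.1864) = 0.4518
  p(1,1)=5/59: -0.0847 × log₂(0.0847) = 0.3018
  p(1,2)=10/59: -0.1695 × log₂(0.1695) = 0.4340
  p(2,0)=4/59: -0.0678 × log₂(0.0678) = 0.2632
  p(2,1)=2/59: -0.0339 × log₂(0.0339) = 0.1655
  p(2,2)=11/59: -0.1864 × log₂(0.1864) = 0.4518
H(X,Y) = 2.9979 bits


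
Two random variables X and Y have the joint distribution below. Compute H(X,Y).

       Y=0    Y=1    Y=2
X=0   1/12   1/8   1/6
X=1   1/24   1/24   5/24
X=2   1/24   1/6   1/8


H(X,Y) = -Σ p(x,y) log₂ p(x,y)
  p(0,0)=1/12: -0.0833 × log₂(0.0833) = 0.2987
  p(0,1)=1/8: -0.1250 × log₂(0.1250) = 0.3750
  p(0,2)=1/6: -0.1667 × log₂(0.1667) = 0.4308
  p(1,0)=1/24: -0.0417 × log₂(0.0417) = 0.1910
  p(1,1)=1/24: -0.0417 × log₂(0.0417) = 0.1910
  p(1,2)=5/24: -0.2083 × log₂(0.2083) = 0.4715
  p(2,0)=1/24: -0.0417 × log₂(0.0417) = 0.1910
  p(2,1)=1/6: -0.1667 × log₂(0.1667) = 0.4308
  p(2,2)=1/8: -0.1250 × log₂(0.1250) = 0.3750
H(X,Y) = 2.9550 bits


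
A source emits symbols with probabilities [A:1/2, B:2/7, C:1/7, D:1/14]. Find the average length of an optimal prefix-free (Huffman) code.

Huffman tree construction:
Combine smallest probabilities repeatedly
Resulting codes:
  A: 0 (length 1)
  B: 11 (length 2)
  C: 101 (length 3)
  D: 100 (length 3)
Average length = Σ p(s) × length(s) = 1.7143 bits


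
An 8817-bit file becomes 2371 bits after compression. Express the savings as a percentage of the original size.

Space savings = (1 - Compressed/Original) × 100%
= (1 - 2371/8817) × 100%
= 73.11%


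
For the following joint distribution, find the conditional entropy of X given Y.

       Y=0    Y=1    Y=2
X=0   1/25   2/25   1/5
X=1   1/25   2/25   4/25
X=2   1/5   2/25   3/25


H(X|Y) = Σ_y p(y) H(X|Y=y)
  p(Y=0) = 7/25, H(X|Y=0) = 1.1488
  p(Y=1) = 6/25, H(X|Y=1) = 1.5850
  p(Y=2) = 12/25, H(X|Y=2) = 1.5546
H(X|Y) = 0.2800×1.1488 + 0.2400×1.5850 + 0.4800×1.5546 = 1.4483 bits


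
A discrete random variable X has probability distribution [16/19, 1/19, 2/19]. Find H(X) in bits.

H(X) = -Σ p(x) log₂ p(x)
  -16/19 × log₂(16/19) = 0.2088
  -1/19 × log₂(1/19) = 0.2236
  -2/19 × log₂(2/19) = 0.3419
H(X) = 0.7742 bits


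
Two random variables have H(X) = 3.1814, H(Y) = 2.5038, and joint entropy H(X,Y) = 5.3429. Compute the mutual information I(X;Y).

I(X;Y) = H(X) + H(Y) - H(X,Y)
I(X;Y) = 3.1814 + 2.5038 - 5.3429 = 0.3423 bits


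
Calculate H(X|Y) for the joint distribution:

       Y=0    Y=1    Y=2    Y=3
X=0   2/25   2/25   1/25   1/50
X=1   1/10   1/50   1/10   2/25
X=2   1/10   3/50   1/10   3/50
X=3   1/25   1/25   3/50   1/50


H(X|Y) = Σ_y p(y) H(X|Y=y)
  p(Y=0) = 8/25, H(X|Y=0) = 1.9238
  p(Y=1) = 1/5, H(X|Y=1) = 1.8464
  p(Y=2) = 3/10, H(X|Y=2) = 1.9086
  p(Y=3) = 9/50, H(X|Y=3) = 1.7527
H(X|Y) = 0.3200×1.9238 + 0.2000×1.8464 + 0.3000×1.9086 + 0.1800×1.7527 = 1.8730 bits


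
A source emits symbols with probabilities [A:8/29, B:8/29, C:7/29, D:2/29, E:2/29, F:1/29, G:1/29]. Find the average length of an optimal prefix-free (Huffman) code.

Huffman tree construction:
Combine smallest probabilities repeatedly
Resulting codes:
  A: 10 (length 2)
  B: 11 (length 2)
  C: 01 (length 2)
  D: 0010 (length 4)
  E: 0011 (length 4)
  F: 0000 (length 4)
  G: 0001 (length 4)
Average length = Σ p(s) × length(s) = 2.4138 bits


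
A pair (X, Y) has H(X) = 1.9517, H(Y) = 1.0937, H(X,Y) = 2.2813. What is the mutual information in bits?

I(X;Y) = H(X) + H(Y) - H(X,Y)
I(X;Y) = 1.9517 + 1.0937 - 2.2813 = 0.7641 bits


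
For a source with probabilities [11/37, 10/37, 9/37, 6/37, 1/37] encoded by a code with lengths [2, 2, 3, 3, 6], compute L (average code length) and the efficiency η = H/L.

Average length L = Σ p_i × l_i = 2.5135 bits
Entropy H = 2.0929 bits
Efficiency η = H/L × 100% = 83.27%


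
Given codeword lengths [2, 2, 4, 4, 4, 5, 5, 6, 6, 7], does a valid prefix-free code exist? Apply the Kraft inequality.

Kraft inequality: Σ 2^(-l_i) ≤ 1 for prefix-free code
Calculating: 2^(-2) + 2^(-2) + 2^(-4) + 2^(-4) + 2^(-4) + 2^(-5) + 2^(-5) + 2^(-6) + 2^(-6) + 2^(-7)
= 0.25 + 0.25 + 0.0625 + 0.0625 + 0.0625 + 0.03125 + 0.03125 + 0.015625 + 0.015625 + 0.0078125
= 0.7891
Since 0.7891 ≤ 1, prefix-free code exists


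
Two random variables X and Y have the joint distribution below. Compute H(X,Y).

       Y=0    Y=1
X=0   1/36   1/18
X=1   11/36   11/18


H(X,Y) = -Σ p(x,y) log₂ p(x,y)
  p(0,0)=1/36: -0.0278 × log₂(0.0278) = 0.1436
  p(0,1)=1/18: -0.0556 × log₂(0.0556) = 0.2317
  p(1,0)=11/36: -0.3056 × log₂(0.3056) = 0.5227
  p(1,1)=11/18: -0.6111 × log₂(0.6111) = 0.4342
H(X,Y) = 1.3321 bits


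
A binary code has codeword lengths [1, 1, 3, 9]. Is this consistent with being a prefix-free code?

Kraft inequality: Σ 2^(-l_i) ≤ 1 for prefix-free code
Calculating: 2^(-1) + 2^(-1) + 2^(-3) + 2^(-9)
= 0.5 + 0.5 + 0.125 + 0.001953125
= 1.1270
Since 1.1270 > 1, prefix-free code does not exist


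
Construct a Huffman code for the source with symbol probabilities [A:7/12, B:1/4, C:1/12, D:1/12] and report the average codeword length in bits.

Huffman tree construction:
Combine smallest probabilities repeatedly
Resulting codes:
  A: 1 (length 1)
  B: 01 (length 2)
  C: 000 (length 3)
  D: 001 (length 3)
Average length = Σ p(s) × length(s) = 1.5833 bits


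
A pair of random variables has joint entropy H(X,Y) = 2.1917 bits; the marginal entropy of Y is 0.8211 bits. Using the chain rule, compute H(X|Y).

Chain rule: H(X,Y) = H(X|Y) + H(Y)
H(X|Y) = H(X,Y) - H(Y) = 2.1917 - 0.8211 = 1.3706 bits


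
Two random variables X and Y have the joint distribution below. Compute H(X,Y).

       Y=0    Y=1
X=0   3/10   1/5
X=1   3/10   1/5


H(X,Y) = -Σ p(x,y) log₂ p(x,y)
  p(0,0)=3/10: -0.3000 × log₂(0.3000) = 0.5211
  p(0,1)=1/5: -0.2000 × log₂(0.2000) = 0.4644
  p(1,0)=3/10: -0.3000 × log₂(0.3000) = 0.5211
  p(1,1)=1/5: -0.2000 × log₂(0.2000) = 0.4644
H(X,Y) = 1.9710 bits


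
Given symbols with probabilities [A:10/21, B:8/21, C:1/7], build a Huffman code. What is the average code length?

Huffman tree construction:
Combine smallest probabilities repeatedly
Resulting codes:
  A: 0 (length 1)
  B: 11 (length 2)
  C: 10 (length 2)
Average length = Σ p(s) × length(s) = 1.5238 bits


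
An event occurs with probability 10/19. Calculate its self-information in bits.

Information content I(x) = -log₂(p(x))
I = -log₂(10/19) = -log₂(0.5263)
I = 0.9260 bits


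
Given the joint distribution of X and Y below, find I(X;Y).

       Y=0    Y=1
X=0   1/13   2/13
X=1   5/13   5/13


H(X) = 0.7793, H(Y) = 0.9957, H(X,Y) = 1.7605
I(X;Y) = H(X) + H(Y) - H(X,Y) = 0.0146 bits


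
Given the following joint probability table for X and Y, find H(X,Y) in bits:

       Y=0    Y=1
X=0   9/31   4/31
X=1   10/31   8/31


H(X,Y) = -Σ p(x,y) log₂ p(x,y)
  p(0,0)=9/31: -0.2903 × log₂(0.2903) = 0.5180
  p(0,1)=4/31: -0.1290 × log₂(0.1290) = 0.3812
  p(1,0)=10/31: -0.3226 × log₂(0.3226) = 0.5265
  p(1,1)=8/31: -0.2581 × log₂(0.2581) = 0.5043
H(X,Y) = 1.9300 bits


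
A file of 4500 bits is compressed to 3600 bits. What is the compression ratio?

Compression ratio = Original / Compressed
= 4500 / 3600 = 1.25:1


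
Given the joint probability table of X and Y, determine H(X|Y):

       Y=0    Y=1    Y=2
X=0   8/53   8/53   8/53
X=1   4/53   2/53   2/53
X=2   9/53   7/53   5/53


H(X|Y) = Σ_y p(y) H(X|Y=y)
  p(Y=0) = 21/53, H(X|Y=0) = 1.5100
  p(Y=1) = 17/53, H(X|Y=1) = 1.4021
  p(Y=2) = 15/53, H(X|Y=2) = 1.3996
H(X|Y) = 0.3962×1.5100 + 0.3208×1.4021 + 0.2830×1.3996 = 1.4441 bits


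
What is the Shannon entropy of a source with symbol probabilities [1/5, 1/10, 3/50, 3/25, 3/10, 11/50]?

H(X) = -Σ p(x) log₂ p(x)
  -1/5 × log₂(1/5) = 0.4644
  -1/10 × log₂(1/10) = 0.3322
  -3/50 × log₂(3/50) = 0.2435
  -3/25 × log₂(3/25) = 0.3671
  -3/10 × log₂(3/10) = 0.5211
  -11/50 × log₂(11/50) = 0.4806
H(X) = 2.4088 bits


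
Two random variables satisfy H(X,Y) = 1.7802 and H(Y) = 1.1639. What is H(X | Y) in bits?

Chain rule: H(X,Y) = H(X|Y) + H(Y)
H(X|Y) = H(X,Y) - H(Y) = 1.7802 - 1.1639 = 0.6163 bits


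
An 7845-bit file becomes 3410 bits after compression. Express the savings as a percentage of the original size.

Space savings = (1 - Compressed/Original) × 100%
= (1 - 3410/7845) × 100%
= 56.53%


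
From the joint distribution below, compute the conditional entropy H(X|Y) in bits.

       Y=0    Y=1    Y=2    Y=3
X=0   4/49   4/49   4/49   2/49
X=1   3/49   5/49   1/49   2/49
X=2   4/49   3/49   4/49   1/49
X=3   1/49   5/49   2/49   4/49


H(X|Y) = Σ_y p(y) H(X|Y=y)
  p(Y=0) = 12/49, H(X|Y=0) = 1.8554
  p(Y=1) = 17/49, H(X|Y=1) = 1.9713
  p(Y=2) = 11/49, H(X|Y=2) = 1.8231
  p(Y=3) = 9/49, H(X|Y=3) = 1.8366
H(X|Y) = 0.2449×1.8554 + 0.3469×1.9713 + 0.2245×1.8231 + 0.1837×1.8366 = 1.8849 bits


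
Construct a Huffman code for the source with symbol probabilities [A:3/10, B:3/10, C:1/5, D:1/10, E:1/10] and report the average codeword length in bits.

Huffman tree construction:
Combine smallest probabilities repeatedly
Resulting codes:
  A: 10 (length 2)
  B: 11 (length 2)
  C: 00 (length 2)
  D: 010 (length 3)
  E: 011 (length 3)
Average length = Σ p(s) × length(s) = 2.2000 bits


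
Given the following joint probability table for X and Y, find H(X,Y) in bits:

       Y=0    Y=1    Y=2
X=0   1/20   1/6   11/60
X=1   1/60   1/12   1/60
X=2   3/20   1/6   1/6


H(X,Y) = -Σ p(x,y) log₂ p(x,y)
  p(0,0)=1/20: -0.0500 × log₂(0.0500) = 0.2161
  p(0,1)=1/6: -0.1667 × log₂(0.1667) = 0.4308
  p(0,2)=11/60: -0.1833 × log₂(0.1833) = 0.4487
  p(1,0)=1/60: -0.0167 × log₂(0.0167) = 0.0984
  p(1,1)=1/12: -0.0833 × log₂(0.0833) = 0.2987
  p(1,2)=1/60: -0.0167 × log₂(0.0167) = 0.0984
  p(2,0)=3/20: -0.1500 × log₂(0.1500) = 0.4105
  p(2,1)=1/6: -0.1667 × log₂(0.1667) = 0.4308
  p(2,2)=1/6: -0.1667 × log₂(0.1667) = 0.4308
H(X,Y) = 2.8635 bits


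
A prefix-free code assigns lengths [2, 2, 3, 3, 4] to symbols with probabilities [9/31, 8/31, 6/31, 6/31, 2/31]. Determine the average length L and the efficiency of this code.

Average length L = Σ p_i × l_i = 2.5161 bits
Entropy H = 2.1946 bits
Efficiency η = H/L × 100% = 87.22%


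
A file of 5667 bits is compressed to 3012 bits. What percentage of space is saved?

Space savings = (1 - Compressed/Original) × 100%
= (1 - 3012/5667) × 100%
= 46.85%


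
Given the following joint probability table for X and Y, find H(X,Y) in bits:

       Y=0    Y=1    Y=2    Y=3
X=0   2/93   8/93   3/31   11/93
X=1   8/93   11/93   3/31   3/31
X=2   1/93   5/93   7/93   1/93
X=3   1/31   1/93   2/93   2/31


H(X,Y) = -Σ p(x,y) log₂ p(x,y)
  p(0,0)=2/93: -0.0215 × log₂(0.0215) = 0.1191
  p(0,1)=8/93: -0.0860 × log₂(0.0860) = 0.3044
  p(0,2)=3/31: -0.0968 × log₂(0.0968) = 0.3261
  p(0,3)=11/93: -0.1183 × log₂(0.1183) = 0.3643
  p(1,0)=8/93: -0.0860 × log₂(0.0860) = 0.3044
  p(1,1)=11/93: -0.1183 × log₂(0.1183) = 0.3643
  p(1,2)=3/31: -0.0968 × log₂(0.0968) = 0.3261
  p(1,3)=3/31: -0.0968 × log₂(0.0968) = 0.3261
  p(2,0)=1/93: -0.0108 × log₂(0.0108) = 0.0703
  p(2,1)=5/93: -0.0538 × log₂(0.0538) = 0.2267
  p(2,2)=7/93: -0.0753 × log₂(0.0753) = 0.2809
  p(2,3)=1/93: -0.0108 × log₂(0.0108) = 0.0703
  p(3,0)=1/31: -0.0323 × log₂(0.0323) = 0.1598
  p(3,1)=1/93: -0.0108 × log₂(0.0108) = 0.0703
  p(3,2)=2/93: -0.0215 × log₂(0.0215) = 0.1191
  p(3,3)=2/31: -0.0645 × log₂(0.0645) = 0.2551
H(X,Y) = 3.6873 bits


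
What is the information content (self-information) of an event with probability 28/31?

Information content I(x) = -log₂(p(x))
I = -log₂(28/31) = -log₂(0.9032)
I = 0.1468 bits


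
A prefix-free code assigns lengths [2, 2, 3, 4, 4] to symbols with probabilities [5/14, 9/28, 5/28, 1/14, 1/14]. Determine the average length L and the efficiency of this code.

Average length L = Σ p_i × l_i = 2.4643 bits
Entropy H = 2.0446 bits
Efficiency η = H/L × 100% = 82.97%


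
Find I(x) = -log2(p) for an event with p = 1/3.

Information content I(x) = -log₂(p(x))
I = -log₂(1/3) = -log₂(0.3333)
I = 1.5850 bits


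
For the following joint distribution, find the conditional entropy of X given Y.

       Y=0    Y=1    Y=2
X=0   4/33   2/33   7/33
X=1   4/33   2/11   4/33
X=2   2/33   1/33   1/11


H(X|Y) = Σ_y p(y) H(X|Y=y)
  p(Y=0) = 10/33, H(X|Y=0) = 1.5219
  p(Y=1) = 3/11, H(X|Y=1) = 1.2244
  p(Y=2) = 14/33, H(X|Y=2) = 1.4926
H(X|Y) = 0.3030×1.5219 + 0.2727×1.2244 + 0.4242×1.4926 = 1.4283 bits


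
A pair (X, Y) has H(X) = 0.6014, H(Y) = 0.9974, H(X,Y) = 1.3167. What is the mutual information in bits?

I(X;Y) = H(X) + H(Y) - H(X,Y)
I(X;Y) = 0.6014 + 0.9974 - 1.3167 = 0.2821 bits


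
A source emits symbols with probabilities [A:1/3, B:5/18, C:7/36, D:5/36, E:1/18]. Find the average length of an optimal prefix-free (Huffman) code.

Huffman tree construction:
Combine smallest probabilities repeatedly
Resulting codes:
  A: 11 (length 2)
  B: 10 (length 2)
  C: 00 (length 2)
  D: 011 (length 3)
  E: 010 (length 3)
Average length = Σ p(s) × length(s) = 2.1944 bits


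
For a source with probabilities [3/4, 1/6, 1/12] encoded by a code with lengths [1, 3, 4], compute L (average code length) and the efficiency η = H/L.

Average length L = Σ p_i × l_i = 1.5833 bits
Entropy H = 1.0409 bits
Efficiency η = H/L × 100% = 65.74%


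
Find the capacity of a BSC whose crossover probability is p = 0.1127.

For BSC with error probability p:
C = 1 - H(p) where H(p) is binary entropy
H(0.1127) = -0.1127 × log₂(0.1127) - 0.8873 × log₂(0.8873)
H(p) = 0.5080
C = 1 - 0.5080 = 0.4920 bits/use


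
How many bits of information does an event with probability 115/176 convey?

Information content I(x) = -log₂(p(x))
I = -log₂(115/176) = -log₂(0.6534)
I = 0.6139 bits


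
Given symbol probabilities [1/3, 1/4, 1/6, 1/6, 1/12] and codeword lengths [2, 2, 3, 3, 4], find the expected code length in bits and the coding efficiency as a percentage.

Average length L = Σ p_i × l_i = 2.5000 bits
Entropy H = 2.1887 bits
Efficiency η = H/L × 100% = 87.55%


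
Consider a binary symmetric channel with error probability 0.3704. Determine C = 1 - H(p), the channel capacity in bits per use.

For BSC with error probability p:
C = 1 - H(p) where H(p) is binary entropy
H(0.3704) = -0.3704 × log₂(0.3704) - 0.6296 × log₂(0.6296)
H(p) = 0.9510
C = 1 - 0.9510 = 0.0490 bits/use


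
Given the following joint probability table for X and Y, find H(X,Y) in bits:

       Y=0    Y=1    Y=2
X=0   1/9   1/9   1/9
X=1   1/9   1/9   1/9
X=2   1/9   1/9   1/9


H(X,Y) = -Σ p(x,y) log₂ p(x,y)
  p(0,0)=1/9: -0.1111 × log₂(0.1111) = 0.3522
  p(0,1)=1/9: -0.1111 × log₂(0.1111) = 0.3522
  p(0,2)=1/9: -0.1111 × log₂(0.1111) = 0.3522
  p(1,0)=1/9: -0.1111 × log₂(0.1111) = 0.3522
  p(1,1)=1/9: -0.1111 × log₂(0.1111) = 0.3522
  p(1,2)=1/9: -0.1111 × log₂(0.1111) = 0.3522
  p(2,0)=1/9: -0.1111 × log₂(0.1111) = 0.3522
  p(2,1)=1/9: -0.1111 × log₂(0.1111) = 0.3522
  p(2,2)=1/9: -0.1111 × log₂(0.1111) = 0.3522
H(X,Y) = 3.1699 bits


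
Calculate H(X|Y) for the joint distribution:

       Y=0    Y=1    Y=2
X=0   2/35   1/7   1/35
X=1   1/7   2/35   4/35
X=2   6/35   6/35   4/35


H(X|Y) = Σ_y p(y) H(X|Y=y)
  p(Y=0) = 13/35, H(X|Y=0) = 1.4605
  p(Y=1) = 13/35, H(X|Y=1) = 1.4605
  p(Y=2) = 9/35, H(X|Y=2) = 1.3921
H(X|Y) = 0.3714×1.4605 + 0.3714×1.4605 + 0.2571×1.3921 = 1.4429 bits


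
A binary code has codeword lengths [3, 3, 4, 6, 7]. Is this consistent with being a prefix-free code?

Kraft inequality: Σ 2^(-l_i) ≤ 1 for prefix-free code
Calculating: 2^(-3) + 2^(-3) + 2^(-4) + 2^(-6) + 2^(-7)
= 0.125 + 0.125 + 0.0625 + 0.015625 + 0.0078125
= 0.3359
Since 0.3359 ≤ 1, prefix-free code exists


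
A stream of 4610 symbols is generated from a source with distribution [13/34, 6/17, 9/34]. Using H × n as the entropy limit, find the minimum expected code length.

Entropy H = 1.5682 bits/symbol
Minimum bits = H × n = 1.5682 × 4610
= 7229.45 bits


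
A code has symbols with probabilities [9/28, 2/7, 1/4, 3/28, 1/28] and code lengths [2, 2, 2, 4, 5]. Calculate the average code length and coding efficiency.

Average length L = Σ p_i × l_i = 2.3214 bits
Entropy H = 2.0597 bits
Efficiency η = H/L × 100% = 88.72%


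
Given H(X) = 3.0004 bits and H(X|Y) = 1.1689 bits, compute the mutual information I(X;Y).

I(X;Y) = H(X) - H(X|Y)
I(X;Y) = 3.0004 - 1.1689 = 1.8315 bits


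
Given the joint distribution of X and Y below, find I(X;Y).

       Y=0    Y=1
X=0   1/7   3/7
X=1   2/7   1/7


H(X) = 0.9852, H(Y) = 0.9852, H(X,Y) = 1.8424
I(X;Y) = H(X) + H(Y) - H(X,Y) = 0.1281 bits


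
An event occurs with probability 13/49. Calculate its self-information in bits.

Information content I(x) = -log₂(p(x))
I = -log₂(13/49) = -log₂(0.2653)
I = 1.9143 bits


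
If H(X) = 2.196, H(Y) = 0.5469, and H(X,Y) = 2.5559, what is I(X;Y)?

I(X;Y) = H(X) + H(Y) - H(X,Y)
I(X;Y) = 2.196 + 0.5469 - 2.5559 = 0.187 bits


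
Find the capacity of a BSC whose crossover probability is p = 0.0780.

For BSC with error probability p:
C = 1 - H(p) where H(p) is binary entropy
H(0.0780) = -0.0780 × log₂(0.0780) - 0.9220 × log₂(0.9220)
H(p) = 0.3951
C = 1 - 0.3951 = 0.6049 bits/use


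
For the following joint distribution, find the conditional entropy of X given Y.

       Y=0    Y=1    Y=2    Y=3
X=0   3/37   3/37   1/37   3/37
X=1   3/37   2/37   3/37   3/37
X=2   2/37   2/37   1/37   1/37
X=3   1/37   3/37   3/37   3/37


H(X|Y) = Σ_y p(y) H(X|Y=y)
  p(Y=0) = 9/37, H(X|Y=0) = 1.8911
  p(Y=1) = 10/37, H(X|Y=1) = 1.9710
  p(Y=2) = 8/37, H(X|Y=2) = 1.8113
  p(Y=3) = 10/37, H(X|Y=3) = 1.8955
H(X|Y) = 0.2432×1.8911 + 0.2703×1.9710 + 0.2162×1.8113 + 0.2703×1.8955 = 1.8966 bits


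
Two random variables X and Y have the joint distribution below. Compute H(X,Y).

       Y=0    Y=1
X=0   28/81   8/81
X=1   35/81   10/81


H(X,Y) = -Σ p(x,y) log₂ p(x,y)
  p(0,0)=28/81: -0.3457 × log₂(0.3457) = 0.5298
  p(0,1)=8/81: -0.0988 × log₂(0.0988) = 0.3299
  p(1,0)=35/81: -0.4321 × log₂(0.4321) = 0.5231
  p(1,1)=10/81: -0.1235 × log₂(0.1235) = 0.3726
H(X,Y) = 1.7553 bits


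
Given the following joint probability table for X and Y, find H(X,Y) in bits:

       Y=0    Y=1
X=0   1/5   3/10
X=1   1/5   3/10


H(X,Y) = -Σ p(x,y) log₂ p(x,y)
  p(0,0)=1/5: -0.2000 × log₂(0.2000) = 0.4644
  p(0,1)=3/10: -0.3000 × log₂(0.3000) = 0.5211
  p(1,0)=1/5: -0.2000 × log₂(0.2000) = 0.4644
  p(1,1)=3/10: -0.3000 × log₂(0.3000) = 0.5211
H(X,Y) = 1.9710 bits


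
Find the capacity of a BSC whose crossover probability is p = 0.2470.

For BSC with error probability p:
C = 1 - H(p) where H(p) is binary entropy
H(0.2470) = -0.2470 × log₂(0.2470) - 0.7530 × log₂(0.7530)
H(p) = 0.8065
C = 1 - 0.8065 = 0.1935 bits/use


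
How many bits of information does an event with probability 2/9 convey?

Information content I(x) = -log₂(p(x))
I = -log₂(2/9) = -log₂(0.2222)
I = 2.1699 bits


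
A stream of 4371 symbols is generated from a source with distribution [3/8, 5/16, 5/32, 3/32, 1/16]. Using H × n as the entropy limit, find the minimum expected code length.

Entropy H = 2.0436 bits/symbol
Minimum bits = H × n = 2.0436 × 4371
= 8932.77 bits


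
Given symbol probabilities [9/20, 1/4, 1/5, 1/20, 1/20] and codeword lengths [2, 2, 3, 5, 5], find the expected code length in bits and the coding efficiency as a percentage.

Average length L = Σ p_i × l_i = 2.5000 bits
Entropy H = 1.9150 bits
Efficiency η = H/L × 100% = 76.60%


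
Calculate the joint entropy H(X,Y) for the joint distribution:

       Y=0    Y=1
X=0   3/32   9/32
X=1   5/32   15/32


H(X,Y) = -Σ p(x,y) log₂ p(x,y)
  p(0,0)=3/32: -0.0938 × log₂(0.0938) = 0.3202
  p(0,1)=9/32: -0.2812 × log₂(0.2812) = 0.5147
  p(1,0)=5/32: -0.1562 × log₂(0.1562) = 0.4184
  p(1,1)=15/32: -0.4688 × log₂(0.4688) = 0.5124
H(X,Y) = 1.7657 bits
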